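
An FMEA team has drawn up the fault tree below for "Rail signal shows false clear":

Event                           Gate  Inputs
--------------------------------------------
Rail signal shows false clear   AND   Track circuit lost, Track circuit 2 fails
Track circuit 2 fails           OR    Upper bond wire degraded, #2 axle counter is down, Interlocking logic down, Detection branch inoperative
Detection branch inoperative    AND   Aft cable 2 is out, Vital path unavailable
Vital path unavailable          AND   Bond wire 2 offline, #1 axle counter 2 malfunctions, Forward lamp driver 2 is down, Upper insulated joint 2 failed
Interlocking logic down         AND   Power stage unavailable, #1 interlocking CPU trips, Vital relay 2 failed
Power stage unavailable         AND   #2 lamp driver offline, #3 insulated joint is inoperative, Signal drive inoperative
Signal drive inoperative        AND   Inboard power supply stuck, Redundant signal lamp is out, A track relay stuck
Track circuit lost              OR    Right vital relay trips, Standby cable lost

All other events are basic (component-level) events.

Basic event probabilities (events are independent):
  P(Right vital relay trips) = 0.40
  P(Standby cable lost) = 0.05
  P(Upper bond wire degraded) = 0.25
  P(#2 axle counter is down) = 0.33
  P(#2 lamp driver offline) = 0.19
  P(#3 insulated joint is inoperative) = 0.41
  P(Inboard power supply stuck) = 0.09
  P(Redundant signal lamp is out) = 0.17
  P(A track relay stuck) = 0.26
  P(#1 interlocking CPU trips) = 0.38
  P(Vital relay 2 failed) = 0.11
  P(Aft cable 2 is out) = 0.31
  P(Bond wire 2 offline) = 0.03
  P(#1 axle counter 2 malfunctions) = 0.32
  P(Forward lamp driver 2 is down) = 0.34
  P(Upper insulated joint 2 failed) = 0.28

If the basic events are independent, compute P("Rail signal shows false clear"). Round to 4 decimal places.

P(Track circuit lost) [OR] = 1 − (1−0.40) × (1−0.05) = 0.430000
P(Signal drive inoperative) [AND] = 0.09 × 0.17 × 0.26 = 0.003978
P(Power stage unavailable) [AND] = 0.19 × 0.41 × 0.003978 = 0.000310
P(Interlocking logic down) [AND] = 0.000310 × 0.38 × 0.11 = 0.000013
P(Vital path unavailable) [AND] = 0.03 × 0.32 × 0.34 × 0.28 = 0.000914
P(Detection branch inoperative) [AND] = 0.31 × 0.000914 = 0.000283
P(Track circuit 2 fails) [OR] = 1 − (1−0.25) × (1−0.33) × (1−0.000013) × (1−0.000283) = 0.497649
P(Rail signal shows false clear) [AND] = 0.430000 × 0.497649 = 0.213989
Rounded to 4 decimal places: P(Rail signal shows false clear) ≈ 0.2140.

0.2140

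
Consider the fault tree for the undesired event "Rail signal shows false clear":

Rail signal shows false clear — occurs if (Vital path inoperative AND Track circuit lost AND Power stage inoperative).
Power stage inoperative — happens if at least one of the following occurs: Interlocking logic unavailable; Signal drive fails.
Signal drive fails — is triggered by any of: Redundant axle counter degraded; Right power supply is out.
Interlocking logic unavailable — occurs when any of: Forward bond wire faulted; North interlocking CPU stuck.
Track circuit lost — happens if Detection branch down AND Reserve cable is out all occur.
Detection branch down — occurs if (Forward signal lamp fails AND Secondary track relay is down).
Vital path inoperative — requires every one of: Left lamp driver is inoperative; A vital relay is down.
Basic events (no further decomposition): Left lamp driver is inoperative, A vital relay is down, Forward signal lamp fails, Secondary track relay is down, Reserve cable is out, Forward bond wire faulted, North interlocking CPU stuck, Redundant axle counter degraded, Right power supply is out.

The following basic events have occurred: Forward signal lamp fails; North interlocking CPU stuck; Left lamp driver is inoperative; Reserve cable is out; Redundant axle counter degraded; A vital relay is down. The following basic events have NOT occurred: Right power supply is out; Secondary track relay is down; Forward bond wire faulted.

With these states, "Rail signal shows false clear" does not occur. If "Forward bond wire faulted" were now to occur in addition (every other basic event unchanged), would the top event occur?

No

Counterfactual: set "Forward bond wire faulted" to occurred.
Vital path inoperative [AND]: Left lamp driver is inoperative=occurs, A vital relay is down=occurs → all inputs occur → occurs.
Detection branch down [AND]: Forward signal lamp fails=occurs, Secondary track relay is down=not → not all inputs occur → does not occur.
Track circuit lost [AND]: Detection branch down=not, Reserve cable is out=occurs → not all inputs occur → does not occur.
Interlocking logic unavailable [OR]: Forward bond wire faulted=occurs, North interlocking CPU stuck=occurs → at least one input occurs → occurs.
Signal drive fails [OR]: Redundant axle counter degraded=occurs, Right power supply is out=not → at least one input occurs → occurs.
Power stage inoperative [OR]: Interlocking logic unavailable=occurs, Signal drive fails=occurs → at least one input occurs → occurs.
Rail signal shows false clear [AND]: Vital path inoperative=occurs, Track circuit lost=not, Power stage inoperative=occurs → not all inputs occur → does not occur.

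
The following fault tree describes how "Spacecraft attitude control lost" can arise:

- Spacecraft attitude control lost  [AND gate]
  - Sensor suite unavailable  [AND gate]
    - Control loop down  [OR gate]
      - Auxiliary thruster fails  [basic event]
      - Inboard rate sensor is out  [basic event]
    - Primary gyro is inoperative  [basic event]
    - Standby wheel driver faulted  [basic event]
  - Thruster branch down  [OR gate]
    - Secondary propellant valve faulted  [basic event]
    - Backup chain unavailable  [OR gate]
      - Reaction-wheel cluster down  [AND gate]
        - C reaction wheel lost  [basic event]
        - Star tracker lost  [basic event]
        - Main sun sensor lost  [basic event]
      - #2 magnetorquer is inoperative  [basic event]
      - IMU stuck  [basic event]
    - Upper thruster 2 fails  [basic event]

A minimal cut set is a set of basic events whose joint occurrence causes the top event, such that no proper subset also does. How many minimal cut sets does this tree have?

10

Control loop down [OR]: union of children's cut sets → 2 cut set(s).
Sensor suite unavailable [AND]: one cut set from each child combined → 2 × 1 × 1 = 2 cut set(s).
Reaction-wheel cluster down [AND]: one cut set from each child combined → 1 × 1 × 1 = 1 cut set(s).
Backup chain unavailable [OR]: union of children's cut sets → 3 cut set(s).
Thruster branch down [OR]: union of children's cut sets → 5 cut set(s).
Spacecraft attitude control lost [AND]: one cut set from each child combined → 2 × 5 = 10 cut set(s).
Minimal cut sets: {Auxiliary thruster fails, Primary gyro is inoperative, Secondary propellant valve faulted, Standby wheel driver faulted}; {Auxiliary thruster fails, C reaction wheel lost, Main sun sensor lost, Primary gyro is inoperative, Standby wheel driver faulted, Star tracker lost}; {#2 magnetorquer is inoperative, Auxiliary thruster fails, Primary gyro is inoperative, Standby wheel driver faulted}; {Auxiliary thruster fails, IMU stuck, Primary gyro is inoperative, Standby wheel driver faulted}; {Auxiliary thruster fails, Primary gyro is inoperative, Standby wheel driver faulted, Upper thruster 2 fails}; {Inboard rate sensor is out, Primary gyro is inoperative, Secondary propellant valve faulted, Standby wheel driver faulted}; {C reaction wheel lost, Inboard rate sensor is out, Main sun sensor lost, Primary gyro is inoperative, Standby wheel driver faulted, Star tracker lost}; {#2 magnetorquer is inoperative, Inboard rate sensor is out, Primary gyro is inoperative, Standby wheel driver faulted}; {IMU stuck, Inboard rate sensor is out, Primary gyro is inoperative, Standby wheel driver faulted}; {Inboard rate sensor is out, Primary gyro is inoperative, Standby wheel driver faulted, Upper thruster 2 fails}.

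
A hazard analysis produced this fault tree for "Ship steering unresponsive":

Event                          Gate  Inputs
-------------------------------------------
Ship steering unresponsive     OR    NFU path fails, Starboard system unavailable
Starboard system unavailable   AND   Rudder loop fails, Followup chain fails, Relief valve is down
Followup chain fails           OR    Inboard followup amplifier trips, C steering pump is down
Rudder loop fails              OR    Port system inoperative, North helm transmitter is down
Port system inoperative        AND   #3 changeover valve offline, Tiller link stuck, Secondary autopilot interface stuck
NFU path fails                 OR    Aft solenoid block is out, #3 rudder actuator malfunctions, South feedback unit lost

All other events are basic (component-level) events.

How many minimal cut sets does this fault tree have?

NFU path fails [OR]: union of children's cut sets → 3 cut set(s).
Port system inoperative [AND]: one cut set from each child combined → 1 × 1 × 1 = 1 cut set(s).
Rudder loop fails [OR]: union of children's cut sets → 2 cut set(s).
Followup chain fails [OR]: union of children's cut sets → 2 cut set(s).
Starboard system unavailable [AND]: one cut set from each child combined → 2 × 2 × 1 = 4 cut set(s).
Ship steering unresponsive [OR]: union of children's cut sets → 7 cut set(s).
Minimal cut sets: {Aft solenoid block is out}; {#3 rudder actuator malfunctions}; {South feedback unit lost}; {#3 changeover valve offline, Inboard followup amplifier trips, Relief valve is down, Secondary autopilot interface stuck, Tiller link stuck}; {#3 changeover valve offline, C steering pump is down, Relief valve is down, Secondary autopilot interface stuck, Tiller link stuck}; {Inboard followup amplifier trips, North helm transmitter is down, Relief valve is down}; {C steering pump is down, North helm transmitter is down, Relief valve is down}.

7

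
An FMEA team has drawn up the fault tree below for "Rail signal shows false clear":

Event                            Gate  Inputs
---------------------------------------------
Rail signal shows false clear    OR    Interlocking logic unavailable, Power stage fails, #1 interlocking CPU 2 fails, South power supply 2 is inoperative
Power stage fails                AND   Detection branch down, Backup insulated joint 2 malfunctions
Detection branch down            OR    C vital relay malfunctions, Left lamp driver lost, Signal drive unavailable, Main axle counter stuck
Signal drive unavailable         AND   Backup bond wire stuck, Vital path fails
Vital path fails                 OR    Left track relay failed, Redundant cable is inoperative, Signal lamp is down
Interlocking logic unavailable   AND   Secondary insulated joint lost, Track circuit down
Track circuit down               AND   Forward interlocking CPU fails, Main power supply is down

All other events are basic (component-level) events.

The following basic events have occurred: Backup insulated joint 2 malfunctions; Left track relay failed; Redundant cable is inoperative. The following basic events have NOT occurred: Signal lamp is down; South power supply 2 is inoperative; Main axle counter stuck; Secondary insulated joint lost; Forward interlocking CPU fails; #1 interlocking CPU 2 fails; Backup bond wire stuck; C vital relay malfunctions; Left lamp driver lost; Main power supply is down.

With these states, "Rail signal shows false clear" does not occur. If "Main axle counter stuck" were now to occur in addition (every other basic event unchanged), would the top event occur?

Yes

Counterfactual: set "Main axle counter stuck" to occurred.
Track circuit down [AND]: Forward interlocking CPU fails=not, Main power supply is down=not → not all inputs occur → does not occur.
Interlocking logic unavailable [AND]: Secondary insulated joint lost=not, Track circuit down=not → not all inputs occur → does not occur.
Vital path fails [OR]: Left track relay failed=occurs, Redundant cable is inoperative=occurs, Signal lamp is down=not → at least one input occurs → occurs.
Signal drive unavailable [AND]: Backup bond wire stuck=not, Vital path fails=occurs → not all inputs occur → does not occur.
Detection branch down [OR]: C vital relay malfunctions=not, Left lamp driver lost=not, Signal drive unavailable=not, Main axle counter stuck=occurs → at least one input occurs → occurs.
Power stage fails [AND]: Detection branch down=occurs, Backup insulated joint 2 malfunctions=occurs → all inputs occur → occurs.
Rail signal shows false clear [OR]: Interlocking logic unavailable=not, Power stage fails=occurs, #1 interlocking CPU 2 fails=not, South power supply 2 is inoperative=not → at least one input occurs → occurs.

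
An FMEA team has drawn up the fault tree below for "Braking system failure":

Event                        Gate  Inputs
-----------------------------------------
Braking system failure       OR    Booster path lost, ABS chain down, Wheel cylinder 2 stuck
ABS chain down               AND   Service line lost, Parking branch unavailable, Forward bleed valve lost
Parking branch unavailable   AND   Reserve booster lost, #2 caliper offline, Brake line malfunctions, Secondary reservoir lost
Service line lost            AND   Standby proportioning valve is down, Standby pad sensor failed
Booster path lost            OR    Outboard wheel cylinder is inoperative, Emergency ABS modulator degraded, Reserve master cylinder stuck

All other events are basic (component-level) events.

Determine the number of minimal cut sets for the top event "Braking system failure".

5

Booster path lost [OR]: union of children's cut sets → 3 cut set(s).
Service line lost [AND]: one cut set from each child combined → 1 × 1 = 1 cut set(s).
Parking branch unavailable [AND]: one cut set from each child combined → 1 × 1 × 1 × 1 = 1 cut set(s).
ABS chain down [AND]: one cut set from each child combined → 1 × 1 × 1 = 1 cut set(s).
Braking system failure [OR]: union of children's cut sets → 5 cut set(s).
Minimal cut sets: {Outboard wheel cylinder is inoperative}; {Emergency ABS modulator degraded}; {Reserve master cylinder stuck}; {#2 caliper offline, Brake line malfunctions, Forward bleed valve lost, Reserve booster lost, Secondary reservoir lost, Standby pad sensor failed, Standby proportioning valve is down}; {Wheel cylinder 2 stuck}.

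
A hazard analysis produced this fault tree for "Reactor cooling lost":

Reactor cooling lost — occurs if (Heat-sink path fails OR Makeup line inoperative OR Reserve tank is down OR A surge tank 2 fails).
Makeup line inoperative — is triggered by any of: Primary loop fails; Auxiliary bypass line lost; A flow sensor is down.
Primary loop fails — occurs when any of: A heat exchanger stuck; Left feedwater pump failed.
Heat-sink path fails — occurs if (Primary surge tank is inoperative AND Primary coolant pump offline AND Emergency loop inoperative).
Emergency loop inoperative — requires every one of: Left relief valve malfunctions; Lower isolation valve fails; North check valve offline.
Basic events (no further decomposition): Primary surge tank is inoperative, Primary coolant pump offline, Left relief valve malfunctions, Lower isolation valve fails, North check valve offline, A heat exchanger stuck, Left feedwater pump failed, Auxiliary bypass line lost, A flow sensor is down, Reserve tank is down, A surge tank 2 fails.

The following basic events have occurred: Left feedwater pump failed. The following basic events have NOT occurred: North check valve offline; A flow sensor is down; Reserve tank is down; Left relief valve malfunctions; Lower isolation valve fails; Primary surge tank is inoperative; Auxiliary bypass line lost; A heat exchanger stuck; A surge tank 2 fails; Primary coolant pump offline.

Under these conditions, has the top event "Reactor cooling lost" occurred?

Yes

Emergency loop inoperative [AND]: Left relief valve malfunctions=not, Lower isolation valve fails=not, North check valve offline=not → not all inputs occur → does not occur.
Heat-sink path fails [AND]: Primary surge tank is inoperative=not, Primary coolant pump offline=not, Emergency loop inoperative=not → not all inputs occur → does not occur.
Primary loop fails [OR]: A heat exchanger stuck=not, Left feedwater pump failed=occurs → at least one input occurs → occurs.
Makeup line inoperative [OR]: Primary loop fails=occurs, Auxiliary bypass line lost=not, A flow sensor is down=not → at least one input occurs → occurs.
Reactor cooling lost [OR]: Heat-sink path fails=not, Makeup line inoperative=occurs, Reserve tank is down=not, A surge tank 2 fails=not → at least one input occurs → occurs.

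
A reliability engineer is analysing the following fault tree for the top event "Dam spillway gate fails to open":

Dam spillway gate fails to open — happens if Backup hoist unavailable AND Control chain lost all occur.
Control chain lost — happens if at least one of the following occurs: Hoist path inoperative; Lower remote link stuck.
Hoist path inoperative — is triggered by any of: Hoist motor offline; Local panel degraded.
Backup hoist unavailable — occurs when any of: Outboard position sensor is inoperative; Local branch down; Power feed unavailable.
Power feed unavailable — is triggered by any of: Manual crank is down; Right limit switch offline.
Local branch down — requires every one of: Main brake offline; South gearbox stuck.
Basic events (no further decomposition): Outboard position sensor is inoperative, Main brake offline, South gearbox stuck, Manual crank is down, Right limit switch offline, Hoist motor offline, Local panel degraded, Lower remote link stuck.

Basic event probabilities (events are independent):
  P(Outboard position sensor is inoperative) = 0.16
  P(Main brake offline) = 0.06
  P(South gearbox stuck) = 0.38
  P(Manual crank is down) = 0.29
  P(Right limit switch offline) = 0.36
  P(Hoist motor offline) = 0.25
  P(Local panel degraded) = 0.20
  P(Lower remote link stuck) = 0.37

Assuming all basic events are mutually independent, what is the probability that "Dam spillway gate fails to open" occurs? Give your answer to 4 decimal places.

0.3900

P(Local branch down) [AND] = 0.06 × 0.38 = 0.022800
P(Power feed unavailable) [OR] = 1 − (1−0.29) × (1−0.36) = 0.545600
P(Backup hoist unavailable) [OR] = 1 − (1−0.16) × (1−0.022800) × (1−0.545600) = 0.627007
P(Hoist path inoperative) [OR] = 1 − (1−0.25) × (1−0.20) = 0.400000
P(Control chain lost) [OR] = 1 − (1−0.400000) × (1−0.37) = 0.622000
P(Dam spillway gate fails to open) [AND] = 0.627007 × 0.622000 = 0.389998
Rounded to 4 decimal places: P(Dam spillway gate fails to open) ≈ 0.3900.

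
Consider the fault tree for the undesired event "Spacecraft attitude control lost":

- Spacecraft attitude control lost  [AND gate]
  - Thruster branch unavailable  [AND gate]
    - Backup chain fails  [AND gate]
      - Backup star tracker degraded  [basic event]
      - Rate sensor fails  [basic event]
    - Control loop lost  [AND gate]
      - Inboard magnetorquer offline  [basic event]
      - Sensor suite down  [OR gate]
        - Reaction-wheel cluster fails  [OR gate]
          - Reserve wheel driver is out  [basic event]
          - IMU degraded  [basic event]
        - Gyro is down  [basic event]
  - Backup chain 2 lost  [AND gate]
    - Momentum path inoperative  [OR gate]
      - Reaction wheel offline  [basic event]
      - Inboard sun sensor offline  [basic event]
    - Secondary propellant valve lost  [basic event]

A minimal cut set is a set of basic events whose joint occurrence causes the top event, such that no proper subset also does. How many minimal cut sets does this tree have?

Backup chain fails [AND]: one cut set from each child combined → 1 × 1 = 1 cut set(s).
Reaction-wheel cluster fails [OR]: union of children's cut sets → 2 cut set(s).
Sensor suite down [OR]: union of children's cut sets → 3 cut set(s).
Control loop lost [AND]: one cut set from each child combined → 1 × 3 = 3 cut set(s).
Thruster branch unavailable [AND]: one cut set from each child combined → 1 × 3 = 3 cut set(s).
Momentum path inoperative [OR]: union of children's cut sets → 2 cut set(s).
Backup chain 2 lost [AND]: one cut set from each child combined → 2 × 1 = 2 cut set(s).
Spacecraft attitude control lost [AND]: one cut set from each child combined → 3 × 2 = 6 cut set(s).
Minimal cut sets: {Backup star tracker degraded, Inboard magnetorquer offline, Rate sensor fails, Reaction wheel offline, Reserve wheel driver is out, Secondary propellant valve lost}; {Backup star tracker degraded, Inboard magnetorquer offline, Inboard sun sensor offline, Rate sensor fails, Reserve wheel driver is out, Secondary propellant valve lost}; {Backup star tracker degraded, IMU degraded, Inboard magnetorquer offline, Rate sensor fails, Reaction wheel offline, Secondary propellant valve lost}; {Backup star tracker degraded, IMU degraded, Inboard magnetorquer offline, Inboard sun sensor offline, Rate sensor fails, Secondary propellant valve lost}; {Backup star tracker degraded, Gyro is down, Inboard magnetorquer offline, Rate sensor fails, Reaction wheel offline, Secondary propellant valve lost}; {Backup star tracker degraded, Gyro is down, Inboard magnetorquer offline, Inboard sun sensor offline, Rate sensor fails, Secondary propellant valve lost}.

6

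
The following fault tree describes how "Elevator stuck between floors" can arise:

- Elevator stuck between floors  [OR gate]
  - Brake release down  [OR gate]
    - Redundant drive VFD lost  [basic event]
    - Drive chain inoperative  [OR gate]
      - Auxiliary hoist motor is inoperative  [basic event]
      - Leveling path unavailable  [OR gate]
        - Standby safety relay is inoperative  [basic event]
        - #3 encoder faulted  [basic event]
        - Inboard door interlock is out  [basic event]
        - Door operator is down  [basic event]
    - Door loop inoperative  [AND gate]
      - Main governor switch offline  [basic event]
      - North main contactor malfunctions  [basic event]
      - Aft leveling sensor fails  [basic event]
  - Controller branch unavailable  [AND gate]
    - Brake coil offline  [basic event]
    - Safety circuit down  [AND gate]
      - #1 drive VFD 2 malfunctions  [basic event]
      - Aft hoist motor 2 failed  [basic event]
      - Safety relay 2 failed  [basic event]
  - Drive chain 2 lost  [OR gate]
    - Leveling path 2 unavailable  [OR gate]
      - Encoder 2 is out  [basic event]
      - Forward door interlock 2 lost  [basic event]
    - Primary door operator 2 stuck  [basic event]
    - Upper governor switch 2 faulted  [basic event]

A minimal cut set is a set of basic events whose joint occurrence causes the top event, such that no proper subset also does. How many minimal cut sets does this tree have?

12

Leveling path unavailable [OR]: union of children's cut sets → 4 cut set(s).
Drive chain inoperative [OR]: union of children's cut sets → 5 cut set(s).
Door loop inoperative [AND]: one cut set from each child combined → 1 × 1 × 1 = 1 cut set(s).
Brake release down [OR]: union of children's cut sets → 7 cut set(s).
Safety circuit down [AND]: one cut set from each child combined → 1 × 1 × 1 = 1 cut set(s).
Controller branch unavailable [AND]: one cut set from each child combined → 1 × 1 = 1 cut set(s).
Leveling path 2 unavailable [OR]: union of children's cut sets → 2 cut set(s).
Drive chain 2 lost [OR]: union of children's cut sets → 4 cut set(s).
Elevator stuck between floors [OR]: union of children's cut sets → 12 cut set(s).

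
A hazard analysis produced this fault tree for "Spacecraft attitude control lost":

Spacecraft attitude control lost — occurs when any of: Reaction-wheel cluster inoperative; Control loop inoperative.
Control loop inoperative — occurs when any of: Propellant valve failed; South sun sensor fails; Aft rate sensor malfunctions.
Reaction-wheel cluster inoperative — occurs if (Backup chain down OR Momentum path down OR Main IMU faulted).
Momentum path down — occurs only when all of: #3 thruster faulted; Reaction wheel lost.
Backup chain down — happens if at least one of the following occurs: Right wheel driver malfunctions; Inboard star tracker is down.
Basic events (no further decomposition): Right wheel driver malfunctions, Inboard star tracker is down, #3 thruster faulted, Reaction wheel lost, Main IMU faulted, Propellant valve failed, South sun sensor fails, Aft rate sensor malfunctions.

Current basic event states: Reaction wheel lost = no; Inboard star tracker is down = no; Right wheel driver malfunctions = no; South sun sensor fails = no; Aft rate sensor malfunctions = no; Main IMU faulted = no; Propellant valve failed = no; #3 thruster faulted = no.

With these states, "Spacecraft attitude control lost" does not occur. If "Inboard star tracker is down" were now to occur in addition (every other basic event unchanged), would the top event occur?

Counterfactual: set "Inboard star tracker is down" to occurred.
Backup chain down [OR]: Right wheel driver malfunctions=not, Inboard star tracker is down=occurs → at least one input occurs → occurs.
Momentum path down [AND]: #3 thruster faulted=not, Reaction wheel lost=not → not all inputs occur → does not occur.
Reaction-wheel cluster inoperative [OR]: Backup chain down=occurs, Momentum path down=not, Main IMU faulted=not → at least one input occurs → occurs.
Control loop inoperative [OR]: Propellant valve failed=not, South sun sensor fails=not, Aft rate sensor malfunctions=not → no input occurs → does not occur.
Spacecraft attitude control lost [OR]: Reaction-wheel cluster inoperative=occurs, Control loop inoperative=not → at least one input occurs → occurs.

Yes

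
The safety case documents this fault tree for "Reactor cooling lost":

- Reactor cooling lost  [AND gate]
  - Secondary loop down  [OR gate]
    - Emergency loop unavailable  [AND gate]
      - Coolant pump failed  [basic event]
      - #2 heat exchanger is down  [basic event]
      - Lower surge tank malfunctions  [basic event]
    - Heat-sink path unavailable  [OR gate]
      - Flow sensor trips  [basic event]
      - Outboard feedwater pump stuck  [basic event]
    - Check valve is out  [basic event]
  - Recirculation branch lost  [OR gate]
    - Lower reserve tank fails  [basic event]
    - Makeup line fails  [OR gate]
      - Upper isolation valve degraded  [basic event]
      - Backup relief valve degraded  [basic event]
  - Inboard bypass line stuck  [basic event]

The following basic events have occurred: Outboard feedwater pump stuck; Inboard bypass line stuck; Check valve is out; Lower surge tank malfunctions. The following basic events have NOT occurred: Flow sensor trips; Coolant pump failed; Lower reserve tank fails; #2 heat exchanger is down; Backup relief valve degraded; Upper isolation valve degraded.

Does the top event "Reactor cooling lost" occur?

Emergency loop unavailable [AND]: Coolant pump failed=not, #2 heat exchanger is down=not, Lower surge tank malfunctions=occurs → not all inputs occur → does not occur.
Heat-sink path unavailable [OR]: Flow sensor trips=not, Outboard feedwater pump stuck=occurs → at least one input occurs → occurs.
Secondary loop down [OR]: Emergency loop unavailable=not, Heat-sink path unavailable=occurs, Check valve is out=occurs → at least one input occurs → occurs.
Makeup line fails [OR]: Upper isolation valve degraded=not, Backup relief valve degraded=not → no input occurs → does not occur.
Recirculation branch lost [OR]: Lower reserve tank fails=not, Makeup line fails=not → no input occurs → does not occur.
Reactor cooling lost [AND]: Secondary loop down=occurs, Recirculation branch lost=not, Inboard bypass line stuck=occurs → not all inputs occur → does not occur.

No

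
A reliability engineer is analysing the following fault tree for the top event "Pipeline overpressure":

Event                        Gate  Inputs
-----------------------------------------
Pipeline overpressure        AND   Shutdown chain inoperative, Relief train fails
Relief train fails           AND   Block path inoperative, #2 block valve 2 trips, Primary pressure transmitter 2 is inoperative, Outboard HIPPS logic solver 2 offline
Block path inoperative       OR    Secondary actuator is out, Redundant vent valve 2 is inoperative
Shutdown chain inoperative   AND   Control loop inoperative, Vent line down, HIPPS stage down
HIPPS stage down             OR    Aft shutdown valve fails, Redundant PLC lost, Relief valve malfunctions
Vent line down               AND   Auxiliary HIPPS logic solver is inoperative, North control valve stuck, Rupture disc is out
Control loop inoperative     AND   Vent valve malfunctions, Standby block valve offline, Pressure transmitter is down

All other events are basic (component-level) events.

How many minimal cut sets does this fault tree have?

6

Control loop inoperative [AND]: one cut set from each child combined → 1 × 1 × 1 = 1 cut set(s).
Vent line down [AND]: one cut set from each child combined → 1 × 1 × 1 = 1 cut set(s).
HIPPS stage down [OR]: union of children's cut sets → 3 cut set(s).
Shutdown chain inoperative [AND]: one cut set from each child combined → 1 × 1 × 3 = 3 cut set(s).
Block path inoperative [OR]: union of children's cut sets → 2 cut set(s).
Relief train fails [AND]: one cut set from each child combined → 2 × 1 × 1 × 1 = 2 cut set(s).
Pipeline overpressure [AND]: one cut set from each child combined → 3 × 2 = 6 cut set(s).
Minimal cut sets: {#2 block valve 2 trips, Aft shutdown valve fails, Auxiliary HIPPS logic solver is inoperative, North control valve stuck, Outboard HIPPS logic solver 2 offline, Pressure transmitter is down, Primary pressure transmitter 2 is inoperative, Rupture disc is out, Secondary actuator is out, Standby block valve offline, Vent valve malfunctions}; {#2 block valve 2 trips, Aft shutdown valve fails, Auxiliary HIPPS logic solver is inoperative, North control valve stuck, Outboard HIPPS logic solver 2 offline, Pressure transmitter is down, Primary pressure transmitter 2 is inoperative, Redundant vent valve 2 is inoperative, Rupture disc is out, Standby block valve offline, Vent valve malfunctions}; {#2 block valve 2 trips, Auxiliary HIPPS logic solver is inoperative, North control valve stuck, Outboard HIPPS logic solver 2 offline, Pressure transmitter is down, Primary pressure transmitter 2 is inoperative, Redundant PLC lost, Rupture disc is out, Secondary actuator is out, Standby block valve offline, Vent valve malfunctions}; {#2 block valve 2 trips, Auxiliary HIPPS logic solver is inoperative, North control valve stuck, Outboard HIPPS logic solver 2 offline, Pressure transmitter is down, Primary pressure transmitter 2 is inoperative, Redundant PLC lost, Redundant vent valve 2 is inoperative, Rupture disc is out, Standby block valve offline, Vent valve malfunctions}; {#2 block valve 2 trips, Auxiliary HIPPS logic solver is inoperative, North control valve stuck, Outboard HIPPS logic solver 2 offline, Pressure transmitter is down, Primary pressure transmitter 2 is inoperative, Relief valve malfunctions, Rupture disc is out, Secondary actuator is out, Standby block valve offline, Vent valve malfunctions}; {#2 block valve 2 trips, Auxiliary HIPPS logic solver is inoperative, North control valve stuck, Outboard HIPPS logic solver 2 offline, Pressure transmitter is down, Primary pressure transmitter 2 is inoperative, Redundant vent valve 2 is inoperative, Relief valve malfunctions, Rupture disc is out, Standby block valve offline, Vent valve malfunctions}.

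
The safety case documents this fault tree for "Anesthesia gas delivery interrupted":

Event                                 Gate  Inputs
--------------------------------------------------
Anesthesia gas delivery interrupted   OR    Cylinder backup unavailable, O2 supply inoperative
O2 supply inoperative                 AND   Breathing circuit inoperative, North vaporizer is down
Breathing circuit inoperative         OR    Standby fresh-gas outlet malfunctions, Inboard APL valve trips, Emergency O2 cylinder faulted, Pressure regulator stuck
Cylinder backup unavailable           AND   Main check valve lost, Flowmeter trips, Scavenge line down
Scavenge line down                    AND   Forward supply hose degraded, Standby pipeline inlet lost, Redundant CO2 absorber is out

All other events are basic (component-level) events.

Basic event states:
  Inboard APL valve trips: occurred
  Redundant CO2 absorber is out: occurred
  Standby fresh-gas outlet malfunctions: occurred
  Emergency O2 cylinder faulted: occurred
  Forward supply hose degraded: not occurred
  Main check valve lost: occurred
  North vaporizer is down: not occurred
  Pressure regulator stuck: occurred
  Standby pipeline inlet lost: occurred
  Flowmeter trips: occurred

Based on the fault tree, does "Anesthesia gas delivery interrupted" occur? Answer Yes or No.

Scavenge line down [AND]: Forward supply hose degraded=not, Standby pipeline inlet lost=occurs, Redundant CO2 absorber is out=occurs → not all inputs occur → does not occur.
Cylinder backup unavailable [AND]: Main check valve lost=occurs, Flowmeter trips=occurs, Scavenge line down=not → not all inputs occur → does not occur.
Breathing circuit inoperative [OR]: Standby fresh-gas outlet malfunctions=occurs, Inboard APL valve trips=occurs, Emergency O2 cylinder faulted=occurs, Pressure regulator stuck=occurs → at least one input occurs → occurs.
O2 supply inoperative [AND]: Breathing circuit inoperative=occurs, North vaporizer is down=not → not all inputs occur → does not occur.
Anesthesia gas delivery interrupted [OR]: Cylinder backup unavailable=not, O2 supply inoperative=not → no input occurs → does not occur.

No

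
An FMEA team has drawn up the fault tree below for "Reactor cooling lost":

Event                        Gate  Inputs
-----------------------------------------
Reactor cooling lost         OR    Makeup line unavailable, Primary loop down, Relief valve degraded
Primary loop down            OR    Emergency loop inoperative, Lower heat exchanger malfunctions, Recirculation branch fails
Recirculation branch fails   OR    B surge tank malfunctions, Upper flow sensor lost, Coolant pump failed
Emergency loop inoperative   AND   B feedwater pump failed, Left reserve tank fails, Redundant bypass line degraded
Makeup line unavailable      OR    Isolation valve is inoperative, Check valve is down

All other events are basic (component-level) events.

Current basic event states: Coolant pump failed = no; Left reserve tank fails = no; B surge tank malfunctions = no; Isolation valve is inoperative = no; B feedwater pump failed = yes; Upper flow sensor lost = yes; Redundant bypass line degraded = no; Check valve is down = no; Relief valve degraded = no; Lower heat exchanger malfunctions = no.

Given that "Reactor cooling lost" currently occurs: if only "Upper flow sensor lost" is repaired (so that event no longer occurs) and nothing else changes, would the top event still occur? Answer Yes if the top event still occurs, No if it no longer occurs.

Counterfactual: set "Upper flow sensor lost" to not occurred.
Makeup line unavailable [OR]: Isolation valve is inoperative=not, Check valve is down=not → no input occurs → does not occur.
Emergency loop inoperative [AND]: B feedwater pump failed=occurs, Left reserve tank fails=not, Redundant bypass line degraded=not → not all inputs occur → does not occur.
Recirculation branch fails [OR]: B surge tank malfunctions=not, Upper flow sensor lost=not, Coolant pump failed=not → no input occurs → does not occur.
Primary loop down [OR]: Emergency loop inoperative=not, Lower heat exchanger malfunctions=not, Recirculation branch fails=not → no input occurs → does not occur.
Reactor cooling lost [OR]: Makeup line unavailable=not, Primary loop down=not, Relief valve degraded=not → no input occurs → does not occur.

No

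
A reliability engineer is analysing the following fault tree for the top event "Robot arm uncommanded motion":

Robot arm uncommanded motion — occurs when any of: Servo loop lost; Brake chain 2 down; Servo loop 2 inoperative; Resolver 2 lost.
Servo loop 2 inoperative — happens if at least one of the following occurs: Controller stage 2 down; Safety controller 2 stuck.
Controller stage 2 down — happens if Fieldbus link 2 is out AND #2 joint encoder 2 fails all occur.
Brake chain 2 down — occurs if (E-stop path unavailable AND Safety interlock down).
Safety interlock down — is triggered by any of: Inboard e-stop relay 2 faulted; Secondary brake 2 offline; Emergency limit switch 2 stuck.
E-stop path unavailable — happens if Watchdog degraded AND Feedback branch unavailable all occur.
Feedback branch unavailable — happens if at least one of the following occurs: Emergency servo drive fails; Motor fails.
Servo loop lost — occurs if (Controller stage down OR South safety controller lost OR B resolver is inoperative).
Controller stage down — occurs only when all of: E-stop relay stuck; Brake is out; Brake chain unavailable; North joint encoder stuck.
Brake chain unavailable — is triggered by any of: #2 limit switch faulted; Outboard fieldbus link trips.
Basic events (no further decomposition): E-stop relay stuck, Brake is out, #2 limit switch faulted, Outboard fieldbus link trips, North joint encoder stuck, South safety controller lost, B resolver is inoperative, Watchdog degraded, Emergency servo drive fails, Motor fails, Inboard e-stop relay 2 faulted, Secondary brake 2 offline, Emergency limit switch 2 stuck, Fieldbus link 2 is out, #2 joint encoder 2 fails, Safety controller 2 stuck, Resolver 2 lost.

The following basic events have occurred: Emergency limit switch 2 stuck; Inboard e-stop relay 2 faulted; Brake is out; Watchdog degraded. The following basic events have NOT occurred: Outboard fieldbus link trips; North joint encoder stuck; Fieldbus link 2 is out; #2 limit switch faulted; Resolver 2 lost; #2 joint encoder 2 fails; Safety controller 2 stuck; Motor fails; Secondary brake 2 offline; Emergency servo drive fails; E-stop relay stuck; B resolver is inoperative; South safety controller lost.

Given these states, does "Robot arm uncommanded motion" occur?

Brake chain unavailable [OR]: #2 limit switch faulted=not, Outboard fieldbus link trips=not → no input occurs → does not occur.
Controller stage down [AND]: E-stop relay stuck=not, Brake is out=occurs, Brake chain unavailable=not, North joint encoder stuck=not → not all inputs occur → does not occur.
Servo loop lost [OR]: Controller stage down=not, South safety controller lost=not, B resolver is inoperative=not → no input occurs → does not occur.
Feedback branch unavailable [OR]: Emergency servo drive fails=not, Motor fails=not → no input occurs → does not occur.
E-stop path unavailable [AND]: Watchdog degraded=occurs, Feedback branch unavailable=not → not all inputs occur → does not occur.
Safety interlock down [OR]: Inboard e-stop relay 2 faulted=occurs, Secondary brake 2 offline=not, Emergency limit switch 2 stuck=occurs → at least one input occurs → occurs.
Brake chain 2 down [AND]: E-stop path unavailable=not, Safety interlock down=occurs → not all inputs occur → does not occur.
Controller stage 2 down [AND]: Fieldbus link 2 is out=not, #2 joint encoder 2 fails=not → not all inputs occur → does not occur.
Servo loop 2 inoperative [OR]: Controller stage 2 down=not, Safety controller 2 stuck=not → no input occurs → does not occur.
Robot arm uncommanded motion [OR]: Servo loop lost=not, Brake chain 2 down=not, Servo loop 2 inoperative=not, Resolver 2 lost=not → no input occurs → does not occur.

No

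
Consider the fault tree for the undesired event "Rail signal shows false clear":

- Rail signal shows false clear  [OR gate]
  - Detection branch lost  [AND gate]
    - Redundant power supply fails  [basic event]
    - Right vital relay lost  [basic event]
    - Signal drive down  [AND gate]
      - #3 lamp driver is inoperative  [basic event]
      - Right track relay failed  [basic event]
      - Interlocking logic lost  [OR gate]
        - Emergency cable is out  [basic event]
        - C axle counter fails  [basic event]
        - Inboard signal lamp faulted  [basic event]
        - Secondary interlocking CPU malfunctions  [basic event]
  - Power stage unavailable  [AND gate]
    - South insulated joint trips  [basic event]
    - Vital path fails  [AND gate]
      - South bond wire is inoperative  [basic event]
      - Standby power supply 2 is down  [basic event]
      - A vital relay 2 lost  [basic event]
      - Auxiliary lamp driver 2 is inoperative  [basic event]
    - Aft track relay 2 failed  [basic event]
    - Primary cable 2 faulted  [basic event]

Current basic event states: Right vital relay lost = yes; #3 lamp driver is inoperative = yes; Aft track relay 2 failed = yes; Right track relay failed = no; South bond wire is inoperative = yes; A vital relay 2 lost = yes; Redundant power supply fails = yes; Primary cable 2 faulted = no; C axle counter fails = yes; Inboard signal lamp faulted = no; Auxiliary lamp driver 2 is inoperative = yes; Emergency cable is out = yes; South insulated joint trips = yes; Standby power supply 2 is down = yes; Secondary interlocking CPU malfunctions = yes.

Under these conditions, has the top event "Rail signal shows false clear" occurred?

Interlocking logic lost [OR]: Emergency cable is out=occurs, C axle counter fails=occurs, Inboard signal lamp faulted=not, Secondary interlocking CPU malfunctions=occurs → at least one input occurs → occurs.
Signal drive down [AND]: #3 lamp driver is inoperative=occurs, Right track relay failed=not, Interlocking logic lost=occurs → not all inputs occur → does not occur.
Detection branch lost [AND]: Redundant power supply fails=occurs, Right vital relay lost=occurs, Signal drive down=not → not all inputs occur → does not occur.
Vital path fails [AND]: South bond wire is inoperative=occurs, Standby power supply 2 is down=occurs, A vital relay 2 lost=occurs, Auxiliary lamp driver 2 is inoperative=occurs → all inputs occur → occurs.
Power stage unavailable [AND]: South insulated joint trips=occurs, Vital path fails=occurs, Aft track relay 2 failed=occurs, Primary cable 2 faulted=not → not all inputs occur → does not occur.
Rail signal shows false clear [OR]: Detection branch lost=not, Power stage unavailable=not → no input occurs → does not occur.

No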